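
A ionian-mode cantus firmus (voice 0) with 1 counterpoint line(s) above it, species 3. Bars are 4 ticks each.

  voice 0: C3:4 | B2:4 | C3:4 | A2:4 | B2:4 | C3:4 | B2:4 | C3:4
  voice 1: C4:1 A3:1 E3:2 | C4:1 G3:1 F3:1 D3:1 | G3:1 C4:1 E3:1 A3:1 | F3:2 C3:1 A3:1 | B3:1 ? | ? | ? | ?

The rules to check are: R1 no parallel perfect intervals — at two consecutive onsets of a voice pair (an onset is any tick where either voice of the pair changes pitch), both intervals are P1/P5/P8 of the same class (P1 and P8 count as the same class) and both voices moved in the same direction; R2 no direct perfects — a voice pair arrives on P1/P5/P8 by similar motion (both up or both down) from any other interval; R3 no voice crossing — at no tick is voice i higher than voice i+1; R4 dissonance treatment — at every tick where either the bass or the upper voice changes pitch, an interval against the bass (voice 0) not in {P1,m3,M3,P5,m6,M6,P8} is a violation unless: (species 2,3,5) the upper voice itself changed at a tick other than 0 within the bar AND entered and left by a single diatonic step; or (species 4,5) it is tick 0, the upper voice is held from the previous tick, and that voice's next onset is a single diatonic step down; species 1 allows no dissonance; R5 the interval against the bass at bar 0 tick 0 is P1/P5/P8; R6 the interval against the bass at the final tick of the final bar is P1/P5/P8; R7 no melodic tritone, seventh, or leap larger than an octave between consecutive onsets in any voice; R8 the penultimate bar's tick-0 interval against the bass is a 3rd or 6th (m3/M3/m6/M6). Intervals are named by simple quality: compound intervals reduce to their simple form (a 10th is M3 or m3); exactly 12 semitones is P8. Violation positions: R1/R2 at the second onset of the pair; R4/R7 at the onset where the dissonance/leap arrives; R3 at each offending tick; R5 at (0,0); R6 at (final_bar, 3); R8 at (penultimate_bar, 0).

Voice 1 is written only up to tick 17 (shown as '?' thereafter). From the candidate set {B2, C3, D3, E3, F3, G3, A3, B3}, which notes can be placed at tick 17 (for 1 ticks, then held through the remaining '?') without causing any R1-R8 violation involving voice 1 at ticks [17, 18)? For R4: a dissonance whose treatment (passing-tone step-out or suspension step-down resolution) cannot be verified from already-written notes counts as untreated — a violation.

B2: legal
C3: violates R4,R7
D3: legal
E3: violates R4
F3: violates R4,R7
G3: legal
A3: violates R4
B3: legal

{B2, B3, D3, G3}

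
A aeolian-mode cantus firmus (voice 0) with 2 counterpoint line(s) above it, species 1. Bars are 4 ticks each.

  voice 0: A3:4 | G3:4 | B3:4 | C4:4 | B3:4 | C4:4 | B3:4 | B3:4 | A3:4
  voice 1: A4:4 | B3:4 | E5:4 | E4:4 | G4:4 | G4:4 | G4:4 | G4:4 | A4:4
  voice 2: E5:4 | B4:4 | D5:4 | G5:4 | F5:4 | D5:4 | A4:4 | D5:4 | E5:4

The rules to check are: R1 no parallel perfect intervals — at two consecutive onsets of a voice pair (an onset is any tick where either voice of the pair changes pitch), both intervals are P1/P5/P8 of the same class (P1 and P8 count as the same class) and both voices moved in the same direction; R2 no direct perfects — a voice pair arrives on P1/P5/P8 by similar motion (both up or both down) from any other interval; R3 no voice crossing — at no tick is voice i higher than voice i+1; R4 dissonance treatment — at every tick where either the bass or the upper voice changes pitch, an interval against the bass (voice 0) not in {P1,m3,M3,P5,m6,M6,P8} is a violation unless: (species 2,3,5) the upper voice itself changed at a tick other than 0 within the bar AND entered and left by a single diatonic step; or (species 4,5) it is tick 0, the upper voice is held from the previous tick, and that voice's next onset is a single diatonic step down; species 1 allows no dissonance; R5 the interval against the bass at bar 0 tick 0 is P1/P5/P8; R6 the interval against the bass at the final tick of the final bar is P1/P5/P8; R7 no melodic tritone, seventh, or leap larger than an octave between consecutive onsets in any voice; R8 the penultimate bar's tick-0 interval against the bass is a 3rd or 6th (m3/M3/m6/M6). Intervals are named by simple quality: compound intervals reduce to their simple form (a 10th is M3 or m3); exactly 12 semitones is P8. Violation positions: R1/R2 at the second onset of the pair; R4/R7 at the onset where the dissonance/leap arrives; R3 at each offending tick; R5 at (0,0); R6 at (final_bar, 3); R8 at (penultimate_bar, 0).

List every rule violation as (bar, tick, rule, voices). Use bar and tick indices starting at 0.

(1, 0, R2, (1, 2))
(1, 0, R7, (1,))
(2, 0, R3, (1, 2))
(2, 0, R4, (0, 1))
(2, 0, R7, (1,))
(2, 1, R3, (1, 2))
(2, 2, R3, (1, 2))
(2, 3, R3, (1, 2))
(3, 0, R2, (0, 2))
(4, 0, R4, (0, 2))
(5, 0, R4, (0, 2))
(6, 0, R4, (0, 2))
(8, 0, R1, (1, 2))

bar 0: v0=A3 v1=A4 v2=E5 downbeat P5
bar 1: v0=G3 v1=B3 v2=B4 downbeat M3
bar 2: v0=B3 v1=E5 v2=D5 downbeat m3
bar 3: v0=C4 v1=E4 v2=G5 downbeat P5
bar 4: v0=B3 v1=G4 v2=F5 downbeat TT
bar 5: v0=C4 v1=G4 v2=D5 downbeat M2
bar 6: v0=B3 v1=G4 v2=A4 downbeat m7
bar 7: v0=B3 v1=G4 v2=D5 downbeat m3
bar 8: v0=A3 v1=A4 v2=E5 downbeat P5
  -> R2 @ bar 1 tick 0 v(1, 2): A4/E5 P5 -> B3/B4 P8 similar
  -> R7 @ bar 1 tick 0 v(1,): A4->B3 leap 10st
  -> R3 @ bar 2 tick 0 v(1, 2): E5 above D5
  -> R4 @ bar 2 tick 0 v(0, 1): B3/E5 P4 untreated
  -> R7 @ bar 2 tick 0 v(1,): B3->E5 leap 17st
  -> R3 @ bar 2 tick 1 v(1, 2): E5 above D5
  -> R3 @ bar 2 tick 2 v(1, 2): E5 above D5
  -> R3 @ bar 2 tick 3 v(1, 2): E5 above D5
  -> R2 @ bar 3 tick 0 v(0, 2): B3/D5 m3 -> C4/G5 P5 similar
  -> R4 @ bar 4 tick 0 v(0, 2): B3/F5 TT untreated
  -> R4 @ bar 5 tick 0 v(0, 2): C4/D5 M2 untreated
  -> R4 @ bar 6 tick 0 v(0, 2): B3/A4 m7 untreated
  -> R1 @ bar 8 tick 0 v(1, 2): G4/D5 P5 -> A4/E5 P5 similar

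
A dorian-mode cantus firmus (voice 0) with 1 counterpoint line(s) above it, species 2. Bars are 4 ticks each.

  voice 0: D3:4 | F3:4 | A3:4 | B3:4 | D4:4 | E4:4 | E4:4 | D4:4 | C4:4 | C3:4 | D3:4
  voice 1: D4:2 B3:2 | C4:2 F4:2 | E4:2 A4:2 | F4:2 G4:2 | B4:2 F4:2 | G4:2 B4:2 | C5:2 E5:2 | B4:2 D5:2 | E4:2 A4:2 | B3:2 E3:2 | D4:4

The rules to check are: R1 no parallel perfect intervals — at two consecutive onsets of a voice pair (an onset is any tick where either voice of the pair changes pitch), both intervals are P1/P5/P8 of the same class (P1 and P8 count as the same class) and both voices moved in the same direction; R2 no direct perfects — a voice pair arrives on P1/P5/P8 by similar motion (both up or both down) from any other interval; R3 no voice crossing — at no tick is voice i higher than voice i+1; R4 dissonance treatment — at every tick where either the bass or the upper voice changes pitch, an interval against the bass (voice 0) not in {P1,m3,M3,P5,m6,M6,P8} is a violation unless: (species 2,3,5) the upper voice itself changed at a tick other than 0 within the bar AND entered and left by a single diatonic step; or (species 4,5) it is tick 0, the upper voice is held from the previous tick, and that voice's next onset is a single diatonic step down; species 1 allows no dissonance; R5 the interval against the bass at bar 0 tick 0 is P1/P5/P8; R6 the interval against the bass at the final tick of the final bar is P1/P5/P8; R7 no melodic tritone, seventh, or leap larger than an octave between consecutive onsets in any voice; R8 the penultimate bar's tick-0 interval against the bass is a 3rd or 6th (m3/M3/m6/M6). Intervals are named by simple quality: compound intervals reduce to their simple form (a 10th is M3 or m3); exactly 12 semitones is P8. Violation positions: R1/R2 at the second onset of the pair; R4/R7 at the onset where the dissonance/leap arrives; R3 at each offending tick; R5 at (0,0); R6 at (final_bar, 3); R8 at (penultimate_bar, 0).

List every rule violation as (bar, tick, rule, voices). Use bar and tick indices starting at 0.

(1, 0, R2, (0, 1))
(3, 0, R4, (0, 1))
(4, 2, R7, (1,))
(8, 0, R7, (1,))
(9, 0, R4, (0, 1))
(9, 0, R7, (1,))
(9, 0, R8, (0, 1))
(10, 0, R2, (0, 1))
(10, 0, R7, (1,))

bar 0: v0=D3 v1=D4 downbeat P8
bar 1: v0=F3 v1=C4 downbeat P5
bar 2: v0=A3 v1=E4 downbeat P5
bar 3: v0=B3 v1=F4 downbeat TT
bar 4: v0=D4 v1=B4 downbeat M6
bar 5: v0=E4 v1=G4 downbeat m3
bar 6: v0=E4 v1=C5 downbeat m6
bar 7: v0=D4 v1=B4 downbeat M6
bar 8: v0=C4 v1=E4 downbeat M3
bar 9: v0=C3 v1=B3 downbeat M7
bar 10: v0=D3 v1=D4 downbeat P8
  -> R2 @ bar 1 tick 0 v(0, 1): D3/B3 M6 -> F3/C4 P5 similar
  -> R4 @ bar 3 tick 0 v(0, 1): B3/F4 TT untreated
  -> R7 @ bar 4 tick 2 v(1,): B4->F4 leap 6st
  -> R7 @ bar 8 tick 0 v(1,): D5->E4 leap 10st
  -> R4 @ bar 9 tick 0 v(0, 1): C3/B3 M7 untreated
  -> R7 @ bar 9 tick 0 v(1,): A4->B3 leap 10st
  -> R8 @ bar 9 tick 0 v(0, 1): penult M7 not 3rd/6th
  -> R2 @ bar 10 tick 0 v(0, 1): C3/E3 M3 -> D3/D4 P8 similar
  -> R7 @ bar 10 tick 0 v(1,): E3->D4 leap 10st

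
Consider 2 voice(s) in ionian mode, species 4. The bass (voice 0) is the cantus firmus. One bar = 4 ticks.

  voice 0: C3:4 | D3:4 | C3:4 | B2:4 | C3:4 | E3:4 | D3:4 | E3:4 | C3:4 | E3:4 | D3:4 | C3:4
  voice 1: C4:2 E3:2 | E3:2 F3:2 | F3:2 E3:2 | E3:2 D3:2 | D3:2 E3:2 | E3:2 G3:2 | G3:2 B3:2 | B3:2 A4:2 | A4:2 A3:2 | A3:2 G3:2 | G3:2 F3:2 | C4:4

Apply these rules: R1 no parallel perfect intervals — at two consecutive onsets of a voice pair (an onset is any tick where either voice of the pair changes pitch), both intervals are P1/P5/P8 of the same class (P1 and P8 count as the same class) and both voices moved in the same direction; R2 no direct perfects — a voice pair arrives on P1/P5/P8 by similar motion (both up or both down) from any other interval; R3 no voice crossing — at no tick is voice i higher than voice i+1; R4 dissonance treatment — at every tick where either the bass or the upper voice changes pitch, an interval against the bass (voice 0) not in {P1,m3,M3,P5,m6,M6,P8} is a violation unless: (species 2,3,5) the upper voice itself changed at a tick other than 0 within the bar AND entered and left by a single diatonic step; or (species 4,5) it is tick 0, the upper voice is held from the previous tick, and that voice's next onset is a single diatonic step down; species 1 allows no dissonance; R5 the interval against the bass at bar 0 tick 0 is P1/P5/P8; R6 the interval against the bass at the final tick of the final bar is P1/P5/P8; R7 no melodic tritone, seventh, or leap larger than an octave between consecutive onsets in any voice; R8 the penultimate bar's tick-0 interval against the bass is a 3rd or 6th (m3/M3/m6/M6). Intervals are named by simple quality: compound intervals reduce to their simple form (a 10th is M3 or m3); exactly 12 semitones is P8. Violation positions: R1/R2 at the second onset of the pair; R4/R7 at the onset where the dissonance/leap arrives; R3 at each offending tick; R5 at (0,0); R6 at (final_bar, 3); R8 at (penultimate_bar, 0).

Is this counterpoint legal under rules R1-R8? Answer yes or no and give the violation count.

No (6 violations)

bar 0: v0=C3 v1=C4 (P8)
bar 1: v0=D3 v1=E3 (M2)
bar 2: v0=C3 v1=F3 (P4)
bar 3: v0=B2 v1=E3 (P4)
bar 4: v0=C3 v1=D3 (M2)
bar 5: v0=E3 v1=E3 (P1)
bar 6: v0=D3 v1=G3 (P4)
bar 7: v0=E3 v1=B3 (P5)
bar 8: v0=C3 v1=A4 (M6)
bar 9: v0=E3 v1=A3 (P4)
bar 10: v0=D3 v1=G3 (P4)
bar 11: v0=C3 v1=C4 (P8)
  R4 @ bar1.0: D3/E3 M2 untreated
  R4 @ bar4.0: C3/D3 M2 untreated
  R4 @ bar6.0: D3/G3 P4 untreated
  R4 @ bar7.2: E3/A4 P4 untreated
  R7 @ bar7.2: B3->A4 leap 10st
  R8 @ bar10.0: penult P4 not 3rd/6th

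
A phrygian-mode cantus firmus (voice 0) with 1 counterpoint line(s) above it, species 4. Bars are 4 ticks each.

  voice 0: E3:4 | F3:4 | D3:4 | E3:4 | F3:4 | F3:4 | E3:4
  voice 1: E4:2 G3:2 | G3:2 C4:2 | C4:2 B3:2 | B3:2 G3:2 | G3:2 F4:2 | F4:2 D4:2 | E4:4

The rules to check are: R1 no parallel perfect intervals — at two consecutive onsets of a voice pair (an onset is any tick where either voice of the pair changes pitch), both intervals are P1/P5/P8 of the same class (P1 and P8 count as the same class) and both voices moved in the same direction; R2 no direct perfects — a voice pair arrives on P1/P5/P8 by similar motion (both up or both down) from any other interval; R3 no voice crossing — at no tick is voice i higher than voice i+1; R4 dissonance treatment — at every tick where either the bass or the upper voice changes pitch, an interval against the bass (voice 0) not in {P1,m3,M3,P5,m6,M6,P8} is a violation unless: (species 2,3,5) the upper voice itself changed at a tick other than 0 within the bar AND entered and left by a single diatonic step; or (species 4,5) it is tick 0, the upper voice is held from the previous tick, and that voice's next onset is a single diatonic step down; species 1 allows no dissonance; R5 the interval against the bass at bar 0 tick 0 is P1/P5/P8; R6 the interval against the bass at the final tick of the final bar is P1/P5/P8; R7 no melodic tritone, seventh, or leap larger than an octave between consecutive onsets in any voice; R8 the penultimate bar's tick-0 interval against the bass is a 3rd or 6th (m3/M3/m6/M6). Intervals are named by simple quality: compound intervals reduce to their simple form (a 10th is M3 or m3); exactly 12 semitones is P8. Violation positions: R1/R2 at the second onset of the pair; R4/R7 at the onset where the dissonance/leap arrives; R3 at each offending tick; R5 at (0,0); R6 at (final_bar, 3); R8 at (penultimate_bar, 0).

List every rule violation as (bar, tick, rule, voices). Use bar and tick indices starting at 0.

(1, 0, R4, (0, 1))
(4, 0, R4, (0, 1))
(4, 2, R7, (1,))
(5, 0, R8, (0, 1))

bar 0: v0=E3 v1=E4 downbeat P8
bar 1: v0=F3 v1=G3 downbeat M2
bar 2: v0=D3 v1=C4 downbeat m7
bar 3: v0=E3 v1=B3 downbeat P5
bar 4: v0=F3 v1=G3 downbeat M2
bar 5: v0=F3 v1=F4 downbeat P8
bar 6: v0=E3 v1=E4 downbeat P8
  -> R4 @ bar 1 tick 0 v(0, 1): F3/G3 M2 untreated
  -> R4 @ bar 4 tick 0 v(0, 1): F3/G3 M2 untreated
  -> R7 @ bar 4 tick 2 v(1,): G3->F4 leap 10st
  -> R8 @ bar 5 tick 0 v(0, 1): penult P8 not 3rd/6th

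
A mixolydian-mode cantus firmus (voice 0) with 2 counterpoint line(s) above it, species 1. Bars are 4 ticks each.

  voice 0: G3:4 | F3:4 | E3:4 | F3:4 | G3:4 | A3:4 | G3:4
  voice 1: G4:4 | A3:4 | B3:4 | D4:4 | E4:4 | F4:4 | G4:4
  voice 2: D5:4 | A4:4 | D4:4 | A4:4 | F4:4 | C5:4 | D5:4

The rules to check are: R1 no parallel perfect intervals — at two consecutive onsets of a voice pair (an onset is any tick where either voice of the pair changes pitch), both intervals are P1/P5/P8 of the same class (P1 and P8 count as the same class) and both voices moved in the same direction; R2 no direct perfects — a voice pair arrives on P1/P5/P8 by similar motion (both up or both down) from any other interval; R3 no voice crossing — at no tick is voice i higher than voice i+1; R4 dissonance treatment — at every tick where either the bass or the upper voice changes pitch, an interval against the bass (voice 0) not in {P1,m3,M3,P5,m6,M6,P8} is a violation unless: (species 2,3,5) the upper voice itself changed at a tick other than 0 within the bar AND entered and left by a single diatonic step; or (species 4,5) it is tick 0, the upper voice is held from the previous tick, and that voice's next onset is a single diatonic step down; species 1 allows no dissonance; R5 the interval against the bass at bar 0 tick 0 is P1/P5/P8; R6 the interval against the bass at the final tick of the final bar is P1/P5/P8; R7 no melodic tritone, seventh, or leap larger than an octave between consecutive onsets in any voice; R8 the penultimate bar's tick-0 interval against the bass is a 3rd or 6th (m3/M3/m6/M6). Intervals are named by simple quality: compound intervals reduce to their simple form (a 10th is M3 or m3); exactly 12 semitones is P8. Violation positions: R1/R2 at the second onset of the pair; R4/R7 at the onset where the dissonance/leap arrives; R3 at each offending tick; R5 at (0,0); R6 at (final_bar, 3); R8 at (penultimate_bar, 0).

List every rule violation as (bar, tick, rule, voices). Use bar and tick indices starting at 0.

(1, 0, R2, (1, 2))
(1, 0, R7, (1,))
(2, 0, R4, (0, 2))
(3, 0, R2, (1, 2))
(4, 0, R4, (0, 2))
(5, 0, R2, (1, 2))
(6, 0, R1, (1, 2))

bar 0: v0=G3 v1=G4 v2=D5 downbeat P5
bar 1: v0=F3 v1=A3 v2=A4 downbeat M3
bar 2: v0=E3 v1=B3 v2=D4 downbeat m7
bar 3: v0=F3 v1=D4 v2=A4 downbeat M3
bar 4: v0=G3 v1=E4 v2=F4 downbeat m7
bar 5: v0=A3 v1=F4 v2=C5 downbeat m3
bar 6: v0=G3 v1=G4 v2=D5 downbeat P5
  -> R2 @ bar 1 tick 0 v(1, 2): G4/D5 P5 -> A3/A4 P8 similar
  -> R7 @ bar 1 tick 0 v(1,): G4->A3 leap 10st
  -> R4 @ bar 2 tick 0 v(0, 2): E3/D4 m7 untreated
  -> R2 @ bar 3 tick 0 v(1, 2): B3/D4 m3 -> D4/A4 P5 similar
  -> R4 @ bar 4 tick 0 v(0, 2): G3/F4 m7 untreated
  -> R2 @ bar 5 tick 0 v(1, 2): E4/F4 m2 -> F4/C5 P5 similar
  -> R1 @ bar 6 tick 0 v(1, 2): F4/C5 P5 -> G4/D5 P5 similar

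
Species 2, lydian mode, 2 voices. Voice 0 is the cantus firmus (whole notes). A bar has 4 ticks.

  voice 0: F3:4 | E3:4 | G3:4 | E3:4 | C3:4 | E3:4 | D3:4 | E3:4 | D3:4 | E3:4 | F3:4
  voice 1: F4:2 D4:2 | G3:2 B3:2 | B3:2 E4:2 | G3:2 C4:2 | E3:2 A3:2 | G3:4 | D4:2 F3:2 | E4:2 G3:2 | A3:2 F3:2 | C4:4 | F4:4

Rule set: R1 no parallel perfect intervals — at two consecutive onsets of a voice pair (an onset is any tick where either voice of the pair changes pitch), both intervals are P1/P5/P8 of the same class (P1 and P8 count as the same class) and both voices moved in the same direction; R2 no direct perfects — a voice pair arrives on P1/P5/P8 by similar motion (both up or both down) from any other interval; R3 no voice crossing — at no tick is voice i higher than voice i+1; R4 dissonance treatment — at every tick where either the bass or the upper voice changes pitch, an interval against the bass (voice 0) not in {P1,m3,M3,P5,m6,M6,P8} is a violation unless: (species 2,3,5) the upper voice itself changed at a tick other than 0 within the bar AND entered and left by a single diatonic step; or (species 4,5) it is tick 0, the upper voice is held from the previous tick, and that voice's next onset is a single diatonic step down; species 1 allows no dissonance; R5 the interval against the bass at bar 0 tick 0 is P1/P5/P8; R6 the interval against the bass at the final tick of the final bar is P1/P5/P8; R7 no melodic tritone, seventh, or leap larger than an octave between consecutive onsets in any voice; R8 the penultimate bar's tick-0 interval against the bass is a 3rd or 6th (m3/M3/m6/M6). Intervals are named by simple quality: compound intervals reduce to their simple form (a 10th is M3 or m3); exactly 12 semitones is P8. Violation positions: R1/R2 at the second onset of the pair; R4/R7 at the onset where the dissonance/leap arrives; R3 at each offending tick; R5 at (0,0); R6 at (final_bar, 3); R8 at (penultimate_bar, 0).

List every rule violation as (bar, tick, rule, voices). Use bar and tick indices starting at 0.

(7, 0, R2, (0, 1))
(7, 0, R7, (1,))
(10, 0, R2, (0, 1))

bar 0: v0=F3 v1=F4 downbeat P8
bar 1: v0=E3 v1=G3 downbeat m3
bar 2: v0=G3 v1=B3 downbeat M3
bar 3: v0=E3 v1=G3 downbeat m3
bar 4: v0=C3 v1=E3 downbeat M3
bar 5: v0=E3 v1=G3 downbeat m3
bar 6: v0=D3 v1=D4 downbeat P8
bar 7: v0=E3 v1=E4 downbeat P8
bar 8: v0=D3 v1=A3 downbeat P5
bar 9: v0=E3 v1=C4 downbeat m6
bar 10: v0=F3 v1=F4 downbeat P8
  -> R2 @ bar 7 tick 0 v(0, 1): D3/F3 m3 -> E3/E4 P8 similar
  -> R7 @ bar 7 tick 0 v(1,): F3->E4 leap 11st
  -> R2 @ bar 10 tick 0 v(0, 1): E3/C4 m6 -> F3/F4 P8 similar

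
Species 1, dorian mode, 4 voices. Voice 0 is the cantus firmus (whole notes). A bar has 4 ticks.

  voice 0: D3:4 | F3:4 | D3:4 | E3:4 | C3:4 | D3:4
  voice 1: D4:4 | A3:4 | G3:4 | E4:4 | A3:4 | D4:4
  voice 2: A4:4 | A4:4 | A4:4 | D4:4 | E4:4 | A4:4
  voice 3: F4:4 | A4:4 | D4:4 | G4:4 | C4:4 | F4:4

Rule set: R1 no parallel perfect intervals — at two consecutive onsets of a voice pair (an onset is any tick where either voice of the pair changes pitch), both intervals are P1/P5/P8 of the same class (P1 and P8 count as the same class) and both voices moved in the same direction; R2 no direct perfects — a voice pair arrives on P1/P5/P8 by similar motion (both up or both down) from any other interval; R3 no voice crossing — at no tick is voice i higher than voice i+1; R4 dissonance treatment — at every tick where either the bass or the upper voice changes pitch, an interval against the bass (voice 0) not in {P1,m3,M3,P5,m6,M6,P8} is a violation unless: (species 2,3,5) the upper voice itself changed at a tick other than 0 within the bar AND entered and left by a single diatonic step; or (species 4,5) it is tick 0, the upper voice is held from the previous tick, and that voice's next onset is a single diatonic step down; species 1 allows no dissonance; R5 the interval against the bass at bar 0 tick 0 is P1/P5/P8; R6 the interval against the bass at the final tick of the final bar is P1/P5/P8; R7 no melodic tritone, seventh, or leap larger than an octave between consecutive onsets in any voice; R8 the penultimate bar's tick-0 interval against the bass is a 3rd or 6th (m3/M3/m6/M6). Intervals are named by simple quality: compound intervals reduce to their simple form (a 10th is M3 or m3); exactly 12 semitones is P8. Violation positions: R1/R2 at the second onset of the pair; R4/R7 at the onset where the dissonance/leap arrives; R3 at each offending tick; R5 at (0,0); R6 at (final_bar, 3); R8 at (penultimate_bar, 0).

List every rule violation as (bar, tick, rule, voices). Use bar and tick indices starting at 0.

(0, 0, R3, (2, 3))
(0, 0, R5, (0, 3))
(0, 1, R3, (2, 3))
(0, 2, R3, (2, 3))
(0, 3, R3, (2, 3))
(2, 0, R2, (0, 3))
(2, 0, R2, (1, 3))
(2, 0, R3, (2, 3))
(2, 0, R4, (0, 1))
(2, 1, R3, (2, 3))
(2, 2, R3, (2, 3))
(2, 3, R3, (2, 3))
(3, 0, R2, (0, 1))
(3, 0, R3, (1, 2))
(3, 0, R4, (0, 2))
(3, 1, R3, (1, 2))
(3, 2, R3, (1, 2))
(3, 3, R3, (1, 2))
(4, 0, R2, (0, 3))
(4, 0, R3, (2, 3))
(4, 0, R8, (0, 3))
(4, 1, R3, (2, 3))
(4, 2, R3, (2, 3))
(4, 3, R3, (2, 3))
(5, 0, R1, (1, 2))
(5, 0, R2, (0, 1))
(5, 0, R2, (0, 2))
(5, 0, R3, (2, 3))
(5, 1, R3, (2, 3))
(5, 2, R3, (2, 3))
(5, 3, R3, (2, 3))
(5, 3, R6, (0, 3))

bar 0: v0=D3 v1=D4 v2=A4 v3=F4 downbeat m3
bar 1: v0=F3 v1=A3 v2=A4 v3=A4 downbeat M3
bar 2: v0=D3 v1=G3 v2=A4 v3=D4 downbeat P8
bar 3: v0=E3 v1=E4 v2=D4 v3=G4 downbeat m3
bar 4: v0=C3 v1=A3 v2=E4 v3=C4 downbeat P8
bar 5: v0=D3 v1=D4 v2=A4 v3=F4 downbeat m3
  -> R3 @ bar 0 tick 0 v(2, 3): A4 above F4
  -> R5 @ bar 0 tick 0 v(0, 3): opens on m3
  -> R3 @ bar 0 tick 1 v(2, 3): A4 above F4
  -> R3 @ bar 0 tick 2 v(2, 3): A4 above F4
  -> R3 @ bar 0 tick 3 v(2, 3): A4 above F4
  -> R2 @ bar 2 tick 0 v(0, 3): F3/A4 M3 -> D3/D4 P8 similar
  -> R2 @ bar 2 tick 0 v(1, 3): A3/A4 P8 -> G3/D4 P5 similar
  -> R3 @ bar 2 tick 0 v(2, 3): A4 above D4
  -> R4 @ bar 2 tick 0 v(0, 1): D3/G3 P4 untreated
  -> R3 @ bar 2 tick 1 v(2, 3): A4 above D4
  -> R3 @ bar 2 tick 2 v(2, 3): A4 above D4
  -> R3 @ bar 2 tick 3 v(2, 3): A4 above D4
  -> R2 @ bar 3 tick 0 v(0, 1): D3/G3 P4 -> E3/E4 P8 similar
  -> R3 @ bar 3 tick 0 v(1, 2): E4 above D4
  -> R4 @ bar 3 tick 0 v(0, 2): E3/D4 m7 untreated
  -> R3 @ bar 3 tick 1 v(1, 2): E4 above D4
  -> R3 @ bar 3 tick 2 v(1, 2): E4 above D4
  -> R3 @ bar 3 tick 3 v(1, 2): E4 above D4
  -> R2 @ bar 4 tick 0 v(0, 3): E3/G4 m3 -> C3/C4 P8 similar
  -> R3 @ bar 4 tick 0 v(2, 3): E4 above C4
  -> R8 @ bar 4 tick 0 v(0, 3): penult P8 not 3rd/6th
  -> R3 @ bar 4 tick 1 v(2, 3): E4 above C4
  -> R3 @ bar 4 tick 2 v(2, 3): E4 above C4
  -> R3 @ bar 4 tick 3 v(2, 3): E4 above C4
  -> R1 @ bar 5 tick 0 v(1, 2): A3/E4 P5 -> D4/A4 P5 similar
  -> R2 @ bar 5 tick 0 v(0, 1): C3/A3 M6 -> D3/D4 P8 similar
  -> R2 @ bar 5 tick 0 v(0, 2): C3/E4 M3 -> D3/A4 P5 similar
  -> R3 @ bar 5 tick 0 v(2, 3): A4 above F4
  -> R3 @ bar 5 tick 1 v(2, 3): A4 above F4
  -> R3 @ bar 5 tick 2 v(2, 3): A4 above F4
  -> R3 @ bar 5 tick 3 v(2, 3): A4 above F4
  -> R6 @ bar 5 tick 3 v(0, 3): closes on m3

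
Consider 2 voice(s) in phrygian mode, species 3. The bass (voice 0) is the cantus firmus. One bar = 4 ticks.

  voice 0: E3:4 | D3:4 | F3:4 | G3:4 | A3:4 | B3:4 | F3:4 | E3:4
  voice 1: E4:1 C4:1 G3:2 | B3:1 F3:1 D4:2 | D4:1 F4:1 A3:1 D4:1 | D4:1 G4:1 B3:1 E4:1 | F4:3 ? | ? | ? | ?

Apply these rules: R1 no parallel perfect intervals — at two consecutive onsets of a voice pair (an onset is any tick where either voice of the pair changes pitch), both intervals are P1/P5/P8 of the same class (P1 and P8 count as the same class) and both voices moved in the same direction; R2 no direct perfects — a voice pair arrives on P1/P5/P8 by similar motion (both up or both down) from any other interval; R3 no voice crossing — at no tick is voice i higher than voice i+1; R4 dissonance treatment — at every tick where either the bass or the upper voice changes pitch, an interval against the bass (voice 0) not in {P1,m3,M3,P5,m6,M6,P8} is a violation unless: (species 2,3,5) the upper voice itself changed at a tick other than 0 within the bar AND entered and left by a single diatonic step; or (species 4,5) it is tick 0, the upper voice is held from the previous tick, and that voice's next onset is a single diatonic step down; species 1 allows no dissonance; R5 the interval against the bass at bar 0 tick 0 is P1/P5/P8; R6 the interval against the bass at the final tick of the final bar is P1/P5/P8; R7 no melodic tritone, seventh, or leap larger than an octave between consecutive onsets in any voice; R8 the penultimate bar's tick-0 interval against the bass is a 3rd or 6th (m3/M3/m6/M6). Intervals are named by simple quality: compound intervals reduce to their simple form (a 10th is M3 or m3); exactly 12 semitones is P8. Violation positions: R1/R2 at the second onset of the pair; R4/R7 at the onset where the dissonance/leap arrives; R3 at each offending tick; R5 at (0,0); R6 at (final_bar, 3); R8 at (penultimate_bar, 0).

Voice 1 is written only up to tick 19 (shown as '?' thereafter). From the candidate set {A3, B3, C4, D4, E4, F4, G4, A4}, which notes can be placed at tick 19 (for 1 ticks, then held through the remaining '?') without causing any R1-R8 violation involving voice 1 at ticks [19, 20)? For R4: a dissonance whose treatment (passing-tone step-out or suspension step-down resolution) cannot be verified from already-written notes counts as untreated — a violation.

{A3, A4, C4, E4, F4}

A3: legal
B3: violates R4,R7
C4: legal
D4: violates R4
E4: legal
F4: legal
G4: violates R4
A4: legal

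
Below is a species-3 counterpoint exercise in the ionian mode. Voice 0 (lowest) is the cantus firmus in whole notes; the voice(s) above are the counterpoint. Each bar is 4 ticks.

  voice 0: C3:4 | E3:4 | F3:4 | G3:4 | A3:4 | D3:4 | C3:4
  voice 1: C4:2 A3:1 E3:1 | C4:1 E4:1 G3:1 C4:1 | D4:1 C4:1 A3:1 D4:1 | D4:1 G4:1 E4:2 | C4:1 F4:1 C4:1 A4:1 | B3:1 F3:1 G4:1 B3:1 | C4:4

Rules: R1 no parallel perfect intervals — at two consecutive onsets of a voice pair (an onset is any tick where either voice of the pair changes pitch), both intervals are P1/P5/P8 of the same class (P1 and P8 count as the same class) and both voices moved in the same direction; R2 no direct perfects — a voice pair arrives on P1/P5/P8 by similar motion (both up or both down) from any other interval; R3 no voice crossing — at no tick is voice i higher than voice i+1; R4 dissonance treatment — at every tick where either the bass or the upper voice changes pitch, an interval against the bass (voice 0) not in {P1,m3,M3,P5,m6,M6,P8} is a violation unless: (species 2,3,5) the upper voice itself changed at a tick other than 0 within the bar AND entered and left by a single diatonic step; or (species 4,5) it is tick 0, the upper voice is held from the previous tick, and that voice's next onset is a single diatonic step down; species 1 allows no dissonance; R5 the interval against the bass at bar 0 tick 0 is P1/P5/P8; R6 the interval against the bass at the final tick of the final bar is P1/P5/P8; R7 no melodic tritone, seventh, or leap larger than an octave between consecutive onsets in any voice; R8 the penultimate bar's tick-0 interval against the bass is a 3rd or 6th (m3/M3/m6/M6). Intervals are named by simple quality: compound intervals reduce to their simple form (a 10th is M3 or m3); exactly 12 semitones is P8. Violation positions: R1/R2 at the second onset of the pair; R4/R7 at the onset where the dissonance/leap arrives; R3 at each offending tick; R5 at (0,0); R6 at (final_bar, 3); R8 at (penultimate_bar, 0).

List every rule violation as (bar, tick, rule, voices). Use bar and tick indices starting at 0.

bar 0: v0=C3 v1=C4 downbeat P8
bar 1: v0=E3 v1=C4 downbeat m6
bar 2: v0=F3 v1=D4 downbeat M6
bar 3: v0=G3 v1=D4 downbeat P5
bar 4: v0=A3 v1=C4 downbeat m3
bar 5: v0=D3 v1=B3 downbeat M6
bar 6: v0=C3 v1=C4 downbeat P8
  -> R7 @ bar 5 tick 0 v(1,): A4->B3 leap 10st
  -> R7 @ bar 5 tick 1 v(1,): B3->F3 leap 6st
  -> R4 @ bar 5 tick 2 v(0, 1): D3/G4 P4 untreated
  -> R7 @ bar 5 tick 2 v(1,): F3->G4 leap 14st

(5, 0, R7, (1,))
(5, 1, R7, (1,))
(5, 2, R4, (0, 1))
(5, 2, R7, (1,))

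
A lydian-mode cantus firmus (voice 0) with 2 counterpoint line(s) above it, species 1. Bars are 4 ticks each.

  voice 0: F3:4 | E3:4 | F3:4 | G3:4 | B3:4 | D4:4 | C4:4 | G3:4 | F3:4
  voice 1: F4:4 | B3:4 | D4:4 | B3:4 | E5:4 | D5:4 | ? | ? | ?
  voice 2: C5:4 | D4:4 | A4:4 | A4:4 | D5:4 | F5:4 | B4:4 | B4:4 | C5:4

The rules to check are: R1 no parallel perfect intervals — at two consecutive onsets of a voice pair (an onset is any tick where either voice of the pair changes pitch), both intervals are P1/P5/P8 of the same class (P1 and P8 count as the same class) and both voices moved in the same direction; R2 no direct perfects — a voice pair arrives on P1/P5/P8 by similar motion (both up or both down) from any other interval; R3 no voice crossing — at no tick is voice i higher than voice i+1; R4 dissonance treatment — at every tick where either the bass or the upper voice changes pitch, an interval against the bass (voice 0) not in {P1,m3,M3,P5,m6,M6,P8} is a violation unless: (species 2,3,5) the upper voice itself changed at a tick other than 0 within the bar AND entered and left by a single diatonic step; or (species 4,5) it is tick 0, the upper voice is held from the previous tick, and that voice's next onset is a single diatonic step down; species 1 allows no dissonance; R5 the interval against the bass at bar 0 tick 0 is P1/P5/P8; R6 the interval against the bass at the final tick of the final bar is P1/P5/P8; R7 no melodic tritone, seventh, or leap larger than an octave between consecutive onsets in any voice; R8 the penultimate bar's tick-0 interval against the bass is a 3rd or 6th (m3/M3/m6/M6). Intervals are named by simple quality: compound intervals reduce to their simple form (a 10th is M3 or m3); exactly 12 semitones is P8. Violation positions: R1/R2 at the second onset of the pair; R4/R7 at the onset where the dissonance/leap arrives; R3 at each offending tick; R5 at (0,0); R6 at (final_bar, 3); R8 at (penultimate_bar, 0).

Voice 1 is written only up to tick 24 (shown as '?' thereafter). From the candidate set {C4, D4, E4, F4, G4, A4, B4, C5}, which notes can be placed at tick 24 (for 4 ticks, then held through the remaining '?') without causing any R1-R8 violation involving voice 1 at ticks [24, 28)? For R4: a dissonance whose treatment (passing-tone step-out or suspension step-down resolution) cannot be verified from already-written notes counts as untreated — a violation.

{A4}

C4: violates R1,R7
D4: violates R4
E4: violates R2,R7
F4: violates R4
G4: violates R2
A4: legal
B4: violates R2,R4
C5: violates R1,R3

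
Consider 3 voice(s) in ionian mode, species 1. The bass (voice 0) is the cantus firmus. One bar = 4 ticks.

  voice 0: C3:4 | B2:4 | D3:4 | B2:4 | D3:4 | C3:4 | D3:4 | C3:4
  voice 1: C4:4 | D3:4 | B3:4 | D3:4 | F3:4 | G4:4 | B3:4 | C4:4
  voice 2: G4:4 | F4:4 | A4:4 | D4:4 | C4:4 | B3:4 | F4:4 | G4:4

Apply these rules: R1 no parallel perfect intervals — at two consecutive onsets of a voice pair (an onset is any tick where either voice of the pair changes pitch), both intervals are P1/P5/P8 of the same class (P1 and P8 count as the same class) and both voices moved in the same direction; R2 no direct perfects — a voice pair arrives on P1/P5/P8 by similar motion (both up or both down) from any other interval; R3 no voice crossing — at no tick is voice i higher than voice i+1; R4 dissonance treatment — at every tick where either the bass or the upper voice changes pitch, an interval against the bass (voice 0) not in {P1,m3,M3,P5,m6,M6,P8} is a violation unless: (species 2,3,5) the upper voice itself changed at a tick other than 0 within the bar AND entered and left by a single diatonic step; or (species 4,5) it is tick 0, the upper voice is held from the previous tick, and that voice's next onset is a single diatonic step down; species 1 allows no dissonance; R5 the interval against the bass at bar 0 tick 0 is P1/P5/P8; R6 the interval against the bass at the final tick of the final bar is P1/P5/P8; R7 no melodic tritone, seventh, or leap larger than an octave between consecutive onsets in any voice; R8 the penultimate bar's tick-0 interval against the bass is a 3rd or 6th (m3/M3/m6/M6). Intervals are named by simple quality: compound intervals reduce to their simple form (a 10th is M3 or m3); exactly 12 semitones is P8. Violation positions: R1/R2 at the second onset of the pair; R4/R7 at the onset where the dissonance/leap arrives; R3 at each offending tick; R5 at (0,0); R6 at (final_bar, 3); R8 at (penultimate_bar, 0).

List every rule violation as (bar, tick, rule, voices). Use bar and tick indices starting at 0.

bar 0: v0=C3 v1=C4 v2=G4 downbeat P5
bar 1: v0=B2 v1=D3 v2=F4 downbeat TT
bar 2: v0=D3 v1=B3 v2=A4 downbeat P5
bar 3: v0=B2 v1=D3 v2=D4 downbeat m3
bar 4: v0=D3 v1=F3 v2=C4 downbeat m7
bar 5: v0=C3 v1=G4 v2=B3 downbeat M7
bar 6: v0=D3 v1=B3 v2=F4 downbeat m3
bar 7: v0=C3 v1=C4 v2=G4 downbeat P5
  -> R4 @ bar 1 tick 0 v(0, 2): B2/F4 TT untreated
  -> R7 @ bar 1 tick 0 v(1,): C4->D3 leap 10st
  -> R2 @ bar 2 tick 0 v(0, 2): B2/F4 TT -> D3/A4 P5 similar
  -> R2 @ bar 3 tick 0 v(1, 2): B3/A4 m7 -> D3/D4 P8 similar
  -> R4 @ bar 4 tick 0 v(0, 2): D3/C4 m7 untreated
  -> R3 @ bar 5 tick 0 v(1, 2): G4 above B3
  -> R4 @ bar 5 tick 0 v(0, 2): C3/B3 M7 untreated
  -> R7 @ bar 5 tick 0 v(1,): F3->G4 leap 14st
  -> R3 @ bar 5 tick 1 v(1, 2): G4 above B3
  -> R3 @ bar 5 tick 2 v(1, 2): G4 above B3
  -> R3 @ bar 5 tick 3 v(1, 2): G4 above B3
  -> R7 @ bar 6 tick 0 v(2,): B3->F4 leap 6st
  -> R2 @ bar 7 tick 0 v(1, 2): B3/F4 TT -> C4/G4 P5 similar

(1, 0, R4, (0, 2))
(1, 0, R7, (1,))
(2, 0, R2, (0, 2))
(3, 0, R2, (1, 2))
(4, 0, R4, (0, 2))
(5, 0, R3, (1, 2))
(5, 0, R4, (0, 2))
(5, 0, R7, (1,))
(5, 1, R3, (1, 2))
(5, 2, R3, (1, 2))
(5, 3, R3, (1, 2))
(6, 0, R7, (2,))
(7, 0, R2, (1, 2))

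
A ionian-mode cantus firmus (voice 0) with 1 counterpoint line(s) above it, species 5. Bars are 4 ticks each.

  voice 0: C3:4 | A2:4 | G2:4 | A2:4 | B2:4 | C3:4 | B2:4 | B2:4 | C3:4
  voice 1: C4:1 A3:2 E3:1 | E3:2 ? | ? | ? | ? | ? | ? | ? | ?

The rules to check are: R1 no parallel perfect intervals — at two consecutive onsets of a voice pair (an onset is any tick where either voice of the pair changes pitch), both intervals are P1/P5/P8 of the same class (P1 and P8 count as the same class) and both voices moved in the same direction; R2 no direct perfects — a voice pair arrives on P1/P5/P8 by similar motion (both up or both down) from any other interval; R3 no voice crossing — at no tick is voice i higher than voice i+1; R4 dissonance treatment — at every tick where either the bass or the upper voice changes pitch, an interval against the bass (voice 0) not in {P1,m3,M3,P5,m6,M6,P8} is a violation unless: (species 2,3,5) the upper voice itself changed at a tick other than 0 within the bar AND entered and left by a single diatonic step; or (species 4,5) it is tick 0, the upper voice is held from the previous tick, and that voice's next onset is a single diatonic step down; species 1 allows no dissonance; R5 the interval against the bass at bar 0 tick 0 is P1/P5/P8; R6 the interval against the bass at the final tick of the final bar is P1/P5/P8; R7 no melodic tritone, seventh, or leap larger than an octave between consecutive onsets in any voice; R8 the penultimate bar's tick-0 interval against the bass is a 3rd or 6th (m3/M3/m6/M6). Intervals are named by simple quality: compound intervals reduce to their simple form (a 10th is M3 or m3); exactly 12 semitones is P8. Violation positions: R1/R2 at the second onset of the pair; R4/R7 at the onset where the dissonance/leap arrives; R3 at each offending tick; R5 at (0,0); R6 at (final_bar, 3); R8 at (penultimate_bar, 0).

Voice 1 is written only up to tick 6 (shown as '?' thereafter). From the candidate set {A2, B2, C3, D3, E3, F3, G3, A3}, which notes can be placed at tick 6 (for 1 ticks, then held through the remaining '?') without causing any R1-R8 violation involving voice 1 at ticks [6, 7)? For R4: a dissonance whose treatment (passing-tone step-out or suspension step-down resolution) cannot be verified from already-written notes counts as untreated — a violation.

A2: legal
B2: violates R4
C3: legal
D3: violates R4
E3: legal
F3: legal
G3: violates R4
A3: legal

{A2, A3, C3, E3, F3}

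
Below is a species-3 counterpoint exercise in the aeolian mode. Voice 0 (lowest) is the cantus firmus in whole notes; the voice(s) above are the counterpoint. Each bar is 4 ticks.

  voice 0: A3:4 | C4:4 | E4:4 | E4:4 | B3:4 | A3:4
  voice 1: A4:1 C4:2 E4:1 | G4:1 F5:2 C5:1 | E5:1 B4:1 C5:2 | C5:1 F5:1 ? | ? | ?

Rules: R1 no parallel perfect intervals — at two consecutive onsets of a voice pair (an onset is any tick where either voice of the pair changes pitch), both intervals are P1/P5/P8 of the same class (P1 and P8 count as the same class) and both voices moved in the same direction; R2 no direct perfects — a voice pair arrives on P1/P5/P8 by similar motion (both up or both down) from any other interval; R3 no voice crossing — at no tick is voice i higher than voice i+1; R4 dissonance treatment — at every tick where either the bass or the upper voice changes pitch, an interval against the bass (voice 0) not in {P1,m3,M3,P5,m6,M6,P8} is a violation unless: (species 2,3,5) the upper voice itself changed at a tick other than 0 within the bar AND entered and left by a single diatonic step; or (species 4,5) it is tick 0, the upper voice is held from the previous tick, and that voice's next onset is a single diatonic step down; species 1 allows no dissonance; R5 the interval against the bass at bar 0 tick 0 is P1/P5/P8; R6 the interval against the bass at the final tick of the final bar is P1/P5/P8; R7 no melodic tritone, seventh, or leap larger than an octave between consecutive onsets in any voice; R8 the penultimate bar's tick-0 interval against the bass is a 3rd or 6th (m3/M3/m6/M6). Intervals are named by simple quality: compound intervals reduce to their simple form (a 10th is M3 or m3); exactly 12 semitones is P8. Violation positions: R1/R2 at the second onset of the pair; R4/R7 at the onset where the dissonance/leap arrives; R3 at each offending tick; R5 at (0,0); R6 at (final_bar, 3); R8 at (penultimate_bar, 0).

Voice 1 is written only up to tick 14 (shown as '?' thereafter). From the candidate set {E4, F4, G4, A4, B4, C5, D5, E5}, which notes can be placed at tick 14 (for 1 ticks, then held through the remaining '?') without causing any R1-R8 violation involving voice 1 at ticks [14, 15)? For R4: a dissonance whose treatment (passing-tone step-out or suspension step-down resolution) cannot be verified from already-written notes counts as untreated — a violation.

{C5, E5}

E4: violates R7
F4: violates R4
G4: violates R7
A4: violates R4
B4: violates R7
C5: legal
D5: violates R4
E5: legal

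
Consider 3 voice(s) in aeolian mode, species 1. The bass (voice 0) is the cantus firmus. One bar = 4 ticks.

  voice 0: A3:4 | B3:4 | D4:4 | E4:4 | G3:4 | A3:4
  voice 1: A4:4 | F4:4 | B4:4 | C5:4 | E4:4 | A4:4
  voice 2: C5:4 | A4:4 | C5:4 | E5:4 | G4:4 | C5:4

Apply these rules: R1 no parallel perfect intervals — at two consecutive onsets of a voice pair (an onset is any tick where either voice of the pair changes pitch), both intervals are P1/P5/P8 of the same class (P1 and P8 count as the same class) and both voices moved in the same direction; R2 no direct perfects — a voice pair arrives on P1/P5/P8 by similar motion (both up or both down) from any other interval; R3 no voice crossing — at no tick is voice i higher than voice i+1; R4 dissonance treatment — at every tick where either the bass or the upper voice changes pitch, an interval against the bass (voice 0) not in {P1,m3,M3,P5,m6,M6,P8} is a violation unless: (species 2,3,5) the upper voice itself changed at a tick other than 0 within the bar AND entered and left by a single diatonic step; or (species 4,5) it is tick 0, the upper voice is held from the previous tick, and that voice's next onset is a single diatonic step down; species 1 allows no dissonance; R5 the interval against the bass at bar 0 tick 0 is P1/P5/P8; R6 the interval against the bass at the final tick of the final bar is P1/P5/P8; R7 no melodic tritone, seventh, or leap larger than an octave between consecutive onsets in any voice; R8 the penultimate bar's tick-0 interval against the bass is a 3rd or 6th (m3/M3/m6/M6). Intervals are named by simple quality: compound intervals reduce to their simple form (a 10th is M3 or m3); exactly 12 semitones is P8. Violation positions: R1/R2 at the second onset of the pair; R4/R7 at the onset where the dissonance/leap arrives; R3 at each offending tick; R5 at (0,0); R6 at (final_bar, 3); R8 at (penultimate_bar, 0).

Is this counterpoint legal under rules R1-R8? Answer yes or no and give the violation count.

No (10 violations)

bar 0: v0=A3 v1=A4 v2=C5 (m3)
bar 1: v0=B3 v1=F4 v2=A4 (m7)
bar 2: v0=D4 v1=B4 v2=C5 (m7)
bar 3: v0=E4 v1=C5 v2=E5 (P8)
bar 4: v0=G3 v1=E4 v2=G4 (P8)
bar 5: v0=A3 v1=A4 v2=C5 (m3)
  R5 @ bar0.0: opens on m3
  R4 @ bar1.0: B3/F4 TT untreated
  R4 @ bar1.0: B3/A4 m7 untreated
  R4 @ bar2.0: D4/C5 m7 untreated
  R7 @ bar2.0: F4->B4 leap 6st
  R2 @ bar3.0: D4/C5 m7 -> E4/E5 P8 similar
  R1 @ bar4.0: E4/E5 P8 -> G3/G4 P8 similar
  R8 @ bar4.0: penult P8 not 3rd/6th
  R2 @ bar5.0: G3/E4 M6 -> A3/A4 P8 similar
  R6 @ bar5.3: closes on m3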